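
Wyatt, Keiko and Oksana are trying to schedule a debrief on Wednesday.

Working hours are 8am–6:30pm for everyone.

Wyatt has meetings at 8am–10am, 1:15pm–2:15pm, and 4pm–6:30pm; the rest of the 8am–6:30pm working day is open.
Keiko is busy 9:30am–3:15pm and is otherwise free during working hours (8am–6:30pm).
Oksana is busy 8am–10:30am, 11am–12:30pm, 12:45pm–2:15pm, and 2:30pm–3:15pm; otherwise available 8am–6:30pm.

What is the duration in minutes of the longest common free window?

45 minutes

Wyatt free within 08:00–18:30: 10:00–13:15, 14:15–16:00.
Keiko free within 08:00–18:30: 08:00–09:30, 15:15–18:30.
Oksana free within 08:00–18:30: 10:30–11:00, 12:30–12:45, 14:15–14:30, 15:15–18:30.
Wyatt ∩ Keiko: 15:15–16:00.
Wyatt ∩ Keiko ∩ Oksana: 15:15–16:00.
Single common window of 45 minutes.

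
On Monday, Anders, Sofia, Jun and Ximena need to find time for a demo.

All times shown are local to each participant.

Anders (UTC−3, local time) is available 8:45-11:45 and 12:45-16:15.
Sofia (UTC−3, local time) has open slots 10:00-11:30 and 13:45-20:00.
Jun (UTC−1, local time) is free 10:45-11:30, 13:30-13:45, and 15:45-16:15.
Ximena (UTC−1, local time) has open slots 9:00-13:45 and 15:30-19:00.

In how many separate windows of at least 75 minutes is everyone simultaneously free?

0

Anders → UTC: 11:45–14:45, 15:45–19:15.
Sofia → UTC: 13:00–14:30, 16:45–23:00.
Jun → UTC: 11:45–12:30, 14:30–14:45, 16:45–17:15.
Ximena → UTC: 10:00–14:45, 16:30–20:00.
Anders ∩ Sofia: 13:00–14:30, 16:45–19:15.
Anders ∩ Sofia ∩ Jun: 16:45–17:15.
Anders ∩ Sofia ∩ Jun ∩ Ximena: 16:45–17:15.
Windows ≥ 75 min: (none).
That's 0 windows.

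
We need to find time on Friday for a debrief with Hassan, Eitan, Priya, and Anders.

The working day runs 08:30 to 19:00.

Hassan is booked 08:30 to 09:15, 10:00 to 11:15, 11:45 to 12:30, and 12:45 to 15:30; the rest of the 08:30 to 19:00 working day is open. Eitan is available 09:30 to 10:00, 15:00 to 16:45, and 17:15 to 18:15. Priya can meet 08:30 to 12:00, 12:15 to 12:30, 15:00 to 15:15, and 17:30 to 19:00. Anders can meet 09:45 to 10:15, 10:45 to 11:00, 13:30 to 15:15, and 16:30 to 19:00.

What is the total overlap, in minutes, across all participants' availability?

Hassan free within 08:30–19:00: 09:15–10:00, 11:15–11:45, 12:30–12:45, 15:30–19:00.
Hassan ∩ Eitan: 09:30–10:00, 15:30–16:45, 17:15–18:15.
Hassan ∩ Eitan ∩ Priya: 09:30–10:00, 17:30–18:15.
Hassan ∩ Eitan ∩ Priya ∩ Anders: 09:45–10:00, 17:30–18:15.
Total common minutes: 15 + 45 = 60.

60 minutes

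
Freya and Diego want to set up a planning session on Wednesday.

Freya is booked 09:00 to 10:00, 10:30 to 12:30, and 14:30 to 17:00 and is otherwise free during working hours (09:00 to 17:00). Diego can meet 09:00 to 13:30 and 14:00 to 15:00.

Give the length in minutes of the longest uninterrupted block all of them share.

60 minutes

Freya free within 09:00–17:00: 10:00–10:30, 12:30–14:30.
Freya ∩ Diego: 10:00–10:30, 12:30–13:30, 14:00–14:30.
Common window lengths: 30, 60, 30 min; longest is 60.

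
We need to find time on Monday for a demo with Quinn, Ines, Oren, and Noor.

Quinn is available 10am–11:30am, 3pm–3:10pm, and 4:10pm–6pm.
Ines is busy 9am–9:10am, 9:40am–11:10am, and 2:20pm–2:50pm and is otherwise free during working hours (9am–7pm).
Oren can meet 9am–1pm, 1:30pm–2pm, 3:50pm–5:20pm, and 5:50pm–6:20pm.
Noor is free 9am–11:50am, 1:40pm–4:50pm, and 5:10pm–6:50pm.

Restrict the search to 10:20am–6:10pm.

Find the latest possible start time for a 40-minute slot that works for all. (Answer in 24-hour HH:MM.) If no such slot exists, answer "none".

Ines free within 09:00–19:00: 09:10–09:40, 11:10–14:20, 14:50–19:00.
Quinn ∩ Ines: 11:10–11:30, 15:00–15:10, 16:10–18:00.
Quinn ∩ Ines ∩ Oren: 11:10–11:30, 16:10–17:20, 17:50–18:00.
Quinn ∩ Ines ∩ Oren ∩ Noor: 11:10–11:30, 16:10–16:50, 17:10–17:20, 17:50–18:00.
Restricted to 10:20–18:10: 11:10–11:30, 16:10–16:50, 17:10–17:20, 17:50–18:00.
Windows ≥ 40 min: 16:10–16:50.
Latest start in the last window 16:10–16:50 is 16:50 − 40 min = 16:10.

16:10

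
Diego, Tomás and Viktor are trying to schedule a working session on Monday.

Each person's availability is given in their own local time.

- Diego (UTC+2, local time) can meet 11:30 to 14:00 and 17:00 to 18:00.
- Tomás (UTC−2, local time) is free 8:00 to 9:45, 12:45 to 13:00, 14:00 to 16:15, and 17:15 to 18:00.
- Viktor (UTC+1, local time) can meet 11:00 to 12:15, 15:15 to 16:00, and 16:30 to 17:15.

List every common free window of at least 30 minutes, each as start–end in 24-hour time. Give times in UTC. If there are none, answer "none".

10:00–11:15

Diego → UTC: 09:30–12:00, 15:00–16:00.
Tomás → UTC: 10:00–11:45, 14:45–15:00, 16:00–18:15, 19:15–20:00.
Viktor → UTC: 10:00–11:15, 14:15–15:00, 15:30–16:15.
Diego ∩ Tomás: 10:00–11:45.
Diego ∩ Tomás ∩ Viktor: 10:00–11:15.
Windows ≥ 30 min: 10:00–11:15.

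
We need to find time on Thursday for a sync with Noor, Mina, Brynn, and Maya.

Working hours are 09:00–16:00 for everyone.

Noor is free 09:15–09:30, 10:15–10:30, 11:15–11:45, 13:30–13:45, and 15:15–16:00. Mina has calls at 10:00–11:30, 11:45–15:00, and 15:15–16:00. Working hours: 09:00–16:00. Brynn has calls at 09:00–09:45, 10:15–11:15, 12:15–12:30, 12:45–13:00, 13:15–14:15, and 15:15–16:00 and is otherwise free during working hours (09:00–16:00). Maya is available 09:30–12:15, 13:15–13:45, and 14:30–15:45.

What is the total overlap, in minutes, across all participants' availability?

Mina free within 09:00–16:00: 09:00–10:00, 11:30–11:45, 15:00–15:15.
Brynn free within 09:00–16:00: 09:45–10:15, 11:15–12:15, 12:30–12:45, 13:00–13:15, 14:15–15:15.
Noor ∩ Mina: 09:15–09:30, 11:30–11:45.
Noor ∩ Mina ∩ Brynn: 11:30–11:45.
Noor ∩ Mina ∩ Brynn ∩ Maya: 11:30–11:45.
Total common minutes: 15.

15 minutes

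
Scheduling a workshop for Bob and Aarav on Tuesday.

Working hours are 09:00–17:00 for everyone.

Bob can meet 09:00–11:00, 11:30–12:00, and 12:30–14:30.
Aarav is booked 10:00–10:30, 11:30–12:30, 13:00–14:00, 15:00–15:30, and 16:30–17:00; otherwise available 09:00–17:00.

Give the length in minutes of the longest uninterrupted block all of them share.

Aarav free within 09:00–17:00: 09:00–10:00, 10:30–11:30, 12:30–13:00, 14:00–15:00, 15:30–16:30.
Bob ∩ Aarav: 09:00–10:00, 10:30–11:00, 12:30–13:00, 14:00–14:30.
Common window lengths: 60, 30, 30, 30 min; longest is 60.

60 minutes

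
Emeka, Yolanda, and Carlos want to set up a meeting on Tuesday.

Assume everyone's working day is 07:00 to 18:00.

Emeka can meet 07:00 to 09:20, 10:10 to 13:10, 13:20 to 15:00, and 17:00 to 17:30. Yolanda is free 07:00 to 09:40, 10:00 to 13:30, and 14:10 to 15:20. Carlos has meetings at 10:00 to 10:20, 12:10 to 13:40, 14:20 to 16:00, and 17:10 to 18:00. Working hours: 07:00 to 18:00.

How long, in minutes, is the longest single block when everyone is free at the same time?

140 minutes

Carlos free within 07:00–18:00: 07:00–10:00, 10:20–12:10, 13:40–14:20, 16:00–17:10.
Emeka ∩ Yolanda: 07:00–09:20, 10:10–13:10, 13:20–13:30, 14:10–15:00.
Emeka ∩ Yolanda ∩ Carlos: 07:00–09:20, 10:20–12:10, 14:10–14:20.
Common window lengths: 140, 110, 10 min; longest is 140.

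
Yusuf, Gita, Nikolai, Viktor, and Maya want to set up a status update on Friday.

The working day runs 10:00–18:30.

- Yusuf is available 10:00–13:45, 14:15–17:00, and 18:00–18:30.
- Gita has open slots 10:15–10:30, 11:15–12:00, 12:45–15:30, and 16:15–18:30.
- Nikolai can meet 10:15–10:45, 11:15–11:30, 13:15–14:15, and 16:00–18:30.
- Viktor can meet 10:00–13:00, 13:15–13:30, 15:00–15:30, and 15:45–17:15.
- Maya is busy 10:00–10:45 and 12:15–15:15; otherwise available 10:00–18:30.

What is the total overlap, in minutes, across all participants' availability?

Maya free within 10:00–18:30: 10:45–12:15, 15:15–18:30.
Yusuf ∩ Gita: 10:15–10:30, 11:15–12:00, 12:45–13:45, 14:15–15:30, 16:15–17:00, 18:00–18:30.
Yusuf ∩ Gita ∩ Nikolai: 10:15–10:30, 11:15–11:30, 13:15–13:45, 16:15–17:00, 18:00–18:30.
Yusuf ∩ Gita ∩ Nikolai ∩ Viktor: 10:15–10:30, 11:15–11:30, 13:15–13:30, 16:15–17:00.
Yusuf ∩ Gita ∩ Nikolai ∩ Viktor ∩ Maya: 11:15–11:30, 16:15–17:00.
Total common minutes: 15 + 45 = 60.

60 minutes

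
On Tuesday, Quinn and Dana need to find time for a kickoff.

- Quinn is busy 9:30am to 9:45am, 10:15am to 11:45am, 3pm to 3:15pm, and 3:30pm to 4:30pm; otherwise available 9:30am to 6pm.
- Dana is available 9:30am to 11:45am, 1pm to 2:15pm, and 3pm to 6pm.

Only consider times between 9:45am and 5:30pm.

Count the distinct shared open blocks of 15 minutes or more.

4

Quinn free within 09:30–18:00: 09:45–10:15, 11:45–15:00, 15:15–15:30, 16:30–18:00.
Quinn ∩ Dana: 09:45–10:15, 13:00–14:15, 15:15–15:30, 16:30–18:00.
Restricted to 09:45–17:30: 09:45–10:15, 13:00–14:15, 15:15–15:30, 16:30–17:30.
Windows ≥ 15 min: 09:45–10:15, 13:00–14:15, 15:15–15:30, 16:30–17:30.
That's 4 windows.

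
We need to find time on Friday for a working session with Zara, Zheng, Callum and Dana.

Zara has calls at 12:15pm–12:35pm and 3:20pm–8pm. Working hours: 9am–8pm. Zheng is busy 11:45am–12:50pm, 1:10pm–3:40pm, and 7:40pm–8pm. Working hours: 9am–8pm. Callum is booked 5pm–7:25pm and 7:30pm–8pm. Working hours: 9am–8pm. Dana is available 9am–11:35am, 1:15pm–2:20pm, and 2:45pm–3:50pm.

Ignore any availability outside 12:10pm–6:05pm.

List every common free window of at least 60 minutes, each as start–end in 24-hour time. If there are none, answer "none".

none

Zara free within 09:00–20:00: 09:00–12:15, 12:35–15:20.
Zheng free within 09:00–20:00: 09:00–11:45, 12:50–13:10, 15:40–19:40.
Callum free within 09:00–20:00: 09:00–17:00, 19:25–19:30.
Zara ∩ Zheng: 09:00–11:45, 12:50–13:10.
Zara ∩ Zheng ∩ Callum: 09:00–11:45, 12:50–13:10.
Zara ∩ Zheng ∩ Callum ∩ Dana: 09:00–11:35.
Restricted to 12:10–18:05: (none).
Windows ≥ 60 min: (none).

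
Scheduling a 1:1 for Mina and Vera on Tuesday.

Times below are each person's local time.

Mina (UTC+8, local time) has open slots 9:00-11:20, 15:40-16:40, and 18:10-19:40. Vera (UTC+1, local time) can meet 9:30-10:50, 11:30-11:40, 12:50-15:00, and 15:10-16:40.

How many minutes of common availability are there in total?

Mina → UTC: 01:00–03:20, 07:40–08:40, 10:10–11:40.
Vera → UTC: 08:30–09:50, 10:30–10:40, 11:50–14:00, 14:10–15:40.
Mina ∩ Vera: 08:30–08:40, 10:30–10:40.
Total common minutes: 10 + 10 = 20.

20 minutes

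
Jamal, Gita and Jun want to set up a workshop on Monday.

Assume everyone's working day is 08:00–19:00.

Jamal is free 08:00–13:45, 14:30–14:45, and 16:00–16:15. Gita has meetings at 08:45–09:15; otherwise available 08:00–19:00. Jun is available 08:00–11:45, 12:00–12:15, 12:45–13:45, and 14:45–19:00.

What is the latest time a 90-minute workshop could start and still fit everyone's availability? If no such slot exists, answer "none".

Gita free within 08:00–19:00: 08:00–08:45, 09:15–19:00.
Jamal ∩ Gita: 08:00–08:45, 09:15–13:45, 14:30–14:45, 16:00–16:15.
Jamal ∩ Gita ∩ Jun: 08:00–08:45, 09:15–11:45, 12:00–12:15, 12:45–13:45, 16:00–16:15.
Windows ≥ 90 min: 09:15–11:45.
Latest start in the last window 09:15–11:45 is 11:45 − 90 min = 10:15.

10:15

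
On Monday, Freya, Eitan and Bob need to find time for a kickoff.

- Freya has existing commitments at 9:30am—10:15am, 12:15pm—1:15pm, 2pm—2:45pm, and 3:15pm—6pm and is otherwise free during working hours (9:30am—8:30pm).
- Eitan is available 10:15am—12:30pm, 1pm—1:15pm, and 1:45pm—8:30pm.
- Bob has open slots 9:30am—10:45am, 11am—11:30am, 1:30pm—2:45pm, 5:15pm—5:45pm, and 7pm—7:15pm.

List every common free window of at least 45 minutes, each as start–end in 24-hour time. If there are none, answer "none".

Freya free within 09:30–20:30: 10:15–12:15, 13:15–14:00, 14:45–15:15, 18:00–20:30.
Freya ∩ Eitan: 10:15–12:15, 13:45–14:00, 14:45–15:15, 18:00–20:30.
Freya ∩ Eitan ∩ Bob: 10:15–10:45, 11:00–11:30, 13:45–14:00, 19:00–19:15.
Windows ≥ 45 min: (none).

none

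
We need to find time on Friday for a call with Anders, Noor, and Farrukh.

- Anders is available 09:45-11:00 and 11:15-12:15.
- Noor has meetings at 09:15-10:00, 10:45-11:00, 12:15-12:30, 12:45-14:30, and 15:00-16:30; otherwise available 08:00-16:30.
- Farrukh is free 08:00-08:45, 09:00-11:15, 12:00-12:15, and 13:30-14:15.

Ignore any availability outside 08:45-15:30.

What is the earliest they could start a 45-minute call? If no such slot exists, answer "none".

Noor free within 08:00–16:30: 08:00–09:15, 10:00–10:45, 11:00–12:15, 12:30–12:45, 14:30–15:00.
Anders ∩ Noor: 10:00–10:45, 11:15–12:15.
Anders ∩ Noor ∩ Farrukh: 10:00–10:45, 12:00–12:15.
Restricted to 08:45–15:30: 10:00–10:45, 12:00–12:15.
Windows ≥ 45 min: 10:00–10:45.
Earliest such window starts at 10:00.

10:00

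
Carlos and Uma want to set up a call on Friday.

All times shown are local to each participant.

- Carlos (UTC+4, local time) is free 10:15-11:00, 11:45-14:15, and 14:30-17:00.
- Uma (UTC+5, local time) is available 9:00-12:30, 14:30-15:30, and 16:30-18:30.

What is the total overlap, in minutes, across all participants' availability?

180 minutes

Carlos → UTC: 06:15–07:00, 07:45–10:15, 10:30–13:00.
Uma → UTC: 04:00–07:30, 09:30–10:30, 11:30–13:30.
Carlos ∩ Uma: 06:15–07:00, 09:30–10:15, 11:30–13:00.
Total common minutes: 45 + 45 + 90 = 180.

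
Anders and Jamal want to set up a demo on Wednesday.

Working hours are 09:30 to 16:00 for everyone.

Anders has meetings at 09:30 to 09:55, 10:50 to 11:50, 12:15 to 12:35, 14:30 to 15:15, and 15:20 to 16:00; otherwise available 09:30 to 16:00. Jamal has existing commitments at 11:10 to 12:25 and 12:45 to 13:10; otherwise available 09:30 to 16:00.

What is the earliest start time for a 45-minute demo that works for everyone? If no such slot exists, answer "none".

Anders free within 09:30–16:00: 09:55–10:50, 11:50–12:15, 12:35–14:30, 15:15–15:20.
Jamal free within 09:30–16:00: 09:30–11:10, 12:25–12:45, 13:10–16:00.
Anders ∩ Jamal: 09:55–10:50, 12:35–12:45, 13:10–14:30, 15:15–15:20.
Windows ≥ 45 min: 09:55–10:50, 13:10–14:30.
Earliest such window starts at 09:55.

09:55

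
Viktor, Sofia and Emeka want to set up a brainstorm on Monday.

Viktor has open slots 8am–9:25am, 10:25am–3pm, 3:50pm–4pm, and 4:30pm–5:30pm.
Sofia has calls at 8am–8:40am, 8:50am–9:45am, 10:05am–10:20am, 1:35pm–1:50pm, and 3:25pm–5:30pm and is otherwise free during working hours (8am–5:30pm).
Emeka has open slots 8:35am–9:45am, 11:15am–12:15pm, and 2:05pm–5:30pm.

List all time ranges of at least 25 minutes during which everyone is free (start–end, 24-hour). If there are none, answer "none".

Sofia free within 08:00–17:30: 08:40–08:50, 09:45–10:05, 10:20–13:35, 13:50–15:25.
Viktor ∩ Sofia: 08:40–08:50, 10:25–13:35, 13:50–15:00.
Viktor ∩ Sofia ∩ Emeka: 08:40–08:50, 11:15–12:15, 14:05–15:00.
Windows ≥ 25 min: 11:15–12:15, 14:05–15:00.

11:15–12:15, 14:05–15:00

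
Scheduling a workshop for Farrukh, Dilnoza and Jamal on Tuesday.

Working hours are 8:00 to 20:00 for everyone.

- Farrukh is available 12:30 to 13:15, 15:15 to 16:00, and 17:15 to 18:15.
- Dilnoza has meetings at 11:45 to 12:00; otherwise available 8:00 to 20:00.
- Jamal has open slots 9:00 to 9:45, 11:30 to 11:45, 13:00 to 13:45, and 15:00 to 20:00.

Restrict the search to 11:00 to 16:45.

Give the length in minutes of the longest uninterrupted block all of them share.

45 minutes

Dilnoza free within 08:00–20:00: 08:00–11:45, 12:00–20:00.
Farrukh ∩ Dilnoza: 12:30–13:15, 15:15–16:00, 17:15–18:15.
Farrukh ∩ Dilnoza ∩ Jamal: 13:00–13:15, 15:15–16:00, 17:15–18:15.
Restricted to 11:00–16:45: 13:00–13:15, 15:15–16:00.
Common window lengths: 15, 45 min; longest is 45.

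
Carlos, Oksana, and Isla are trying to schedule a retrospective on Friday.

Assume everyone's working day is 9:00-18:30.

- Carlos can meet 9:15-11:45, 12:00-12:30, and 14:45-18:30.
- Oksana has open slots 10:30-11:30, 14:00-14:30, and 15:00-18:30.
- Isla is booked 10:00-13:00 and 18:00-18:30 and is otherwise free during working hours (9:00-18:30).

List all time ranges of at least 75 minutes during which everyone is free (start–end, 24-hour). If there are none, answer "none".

Isla free within 09:00–18:30: 09:00–10:00, 13:00–18:00.
Carlos ∩ Oksana: 10:30–11:30, 15:00–18:30.
Carlos ∩ Oksana ∩ Isla: 15:00–18:00.
Windows ≥ 75 min: 15:00–18:00.

15:00–18:00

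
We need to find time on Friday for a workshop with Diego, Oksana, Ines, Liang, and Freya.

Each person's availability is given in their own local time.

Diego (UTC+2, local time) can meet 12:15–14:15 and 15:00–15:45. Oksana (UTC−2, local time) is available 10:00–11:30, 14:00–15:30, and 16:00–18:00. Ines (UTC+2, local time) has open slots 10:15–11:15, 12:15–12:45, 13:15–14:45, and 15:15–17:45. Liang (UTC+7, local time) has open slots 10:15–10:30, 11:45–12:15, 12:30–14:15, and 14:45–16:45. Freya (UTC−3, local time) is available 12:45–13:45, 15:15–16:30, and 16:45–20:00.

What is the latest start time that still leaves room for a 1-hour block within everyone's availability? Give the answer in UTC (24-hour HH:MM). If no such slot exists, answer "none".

Diego → UTC: 10:15–12:15, 13:00–13:45.
Oksana → UTC: 12:00–13:30, 16:00–17:30, 18:00–20:00.
Ines → UTC: 08:15–09:15, 10:15–10:45, 11:15–12:45, 13:15–15:45.
Liang → UTC: 03:15–03:30, 04:45–05:15, 05:30–07:15, 07:45–09:45.
Freya → UTC: 15:45–16:45, 18:15–19:30, 19:45–23:00.
Diego ∩ Oksana: 12:00–12:15, 13:00–13:30.
Diego ∩ Oksana ∩ Ines: 12:00–12:15, 13:15–13:30.
Diego ∩ Oksana ∩ Ines ∩ Liang: (none).
Diego ∩ Oksana ∩ Ines ∩ Liang ∩ Freya: (none).
Windows ≥ 60 min: (none).

none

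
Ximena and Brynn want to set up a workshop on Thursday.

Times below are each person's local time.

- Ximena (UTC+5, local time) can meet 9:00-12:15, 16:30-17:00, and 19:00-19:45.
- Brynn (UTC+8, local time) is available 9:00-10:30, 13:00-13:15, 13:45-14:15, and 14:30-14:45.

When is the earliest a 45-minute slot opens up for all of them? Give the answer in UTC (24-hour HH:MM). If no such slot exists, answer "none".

Ximena → UTC: 04:00–07:15, 11:30–12:00, 14:00–14:45.
Brynn → UTC: 01:00–02:30, 05:00–05:15, 05:45–06:15, 06:30–06:45.
Ximena ∩ Brynn: 05:00–05:15, 05:45–06:15, 06:30–06:45.
Windows ≥ 45 min: (none).

none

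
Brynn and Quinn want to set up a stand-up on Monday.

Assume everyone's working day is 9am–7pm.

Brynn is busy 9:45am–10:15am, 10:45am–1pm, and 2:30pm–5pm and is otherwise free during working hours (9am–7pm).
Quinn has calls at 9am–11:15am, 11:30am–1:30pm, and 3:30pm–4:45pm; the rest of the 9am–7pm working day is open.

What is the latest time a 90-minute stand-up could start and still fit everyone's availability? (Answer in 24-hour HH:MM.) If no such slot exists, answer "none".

17:30

Brynn free within 09:00–19:00: 09:00–09:45, 10:15–10:45, 13:00–14:30, 17:00–19:00.
Quinn free within 09:00–19:00: 11:15–11:30, 13:30–15:30, 16:45–19:00.
Brynn ∩ Quinn: 13:30–14:30, 17:00–19:00.
Windows ≥ 90 min: 17:00–19:00.
Latest start in the last window 17:00–19:00 is 19:00 − 90 min = 17:30.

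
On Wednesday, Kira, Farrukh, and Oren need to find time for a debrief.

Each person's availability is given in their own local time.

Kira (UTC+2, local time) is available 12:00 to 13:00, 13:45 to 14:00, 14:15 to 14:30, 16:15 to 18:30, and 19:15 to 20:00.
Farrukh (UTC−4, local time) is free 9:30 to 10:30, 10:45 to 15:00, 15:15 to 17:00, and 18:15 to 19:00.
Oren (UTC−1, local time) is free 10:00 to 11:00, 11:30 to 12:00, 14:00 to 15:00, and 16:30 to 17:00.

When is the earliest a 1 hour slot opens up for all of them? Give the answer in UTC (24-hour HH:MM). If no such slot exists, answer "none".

15:00

Kira → UTC: 10:00–11:00, 11:45–12:00, 12:15–12:30, 14:15–16:30, 17:15–18:00.
Farrukh → UTC: 13:30–14:30, 14:45–19:00, 19:15–21:00, 22:15–23:00.
Oren → UTC: 11:00–12:00, 12:30–13:00, 15:00–16:00, 17:30–18:00.
Kira ∩ Farrukh: 14:15–14:30, 14:45–16:30, 17:15–18:00.
Kira ∩ Farrukh ∩ Oren: 15:00–16:00, 17:30–18:00.
Windows ≥ 60 min: 15:00–16:00.
Earliest such window starts at 15:00.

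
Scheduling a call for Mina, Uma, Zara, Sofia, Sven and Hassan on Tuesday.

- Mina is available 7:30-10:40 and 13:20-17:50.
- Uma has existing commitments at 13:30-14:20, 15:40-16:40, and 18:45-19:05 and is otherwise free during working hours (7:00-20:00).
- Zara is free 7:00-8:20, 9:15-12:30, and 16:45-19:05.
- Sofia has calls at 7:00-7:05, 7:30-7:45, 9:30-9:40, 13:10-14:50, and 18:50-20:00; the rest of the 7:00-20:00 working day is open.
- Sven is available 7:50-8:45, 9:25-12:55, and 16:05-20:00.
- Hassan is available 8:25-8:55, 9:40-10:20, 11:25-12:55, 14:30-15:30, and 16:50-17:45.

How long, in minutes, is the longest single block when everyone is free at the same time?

55 minutes

Uma free within 07:00–20:00: 07:00–13:30, 14:20–15:40, 16:40–18:45, 19:05–20:00.
Sofia free within 07:00–20:00: 07:05–07:30, 07:45–09:30, 09:40–13:10, 14:50–18:50.
Mina ∩ Uma: 07:30–10:40, 13:20–13:30, 14:20–15:40, 16:40–17:50.
Mina ∩ Uma ∩ Zara: 07:30–08:20, 09:15–10:40, 16:45–17:50.
Mina ∩ Uma ∩ Zara ∩ Sofia: 07:45–08:20, 09:15–09:30, 09:40–10:40, 16:45–17:50.
Mina ∩ Uma ∩ Zara ∩ Sofia ∩ Sven: 07:50–08:20, 09:25–09:30, 09:40–10:40, 16:45–17:50.
Mina ∩ Uma ∩ Zara ∩ Sofia ∩ Sven ∩ Hassan: 09:40–10:20, 16:50–17:45.
Common window lengths: 40, 55 min; longest is 55.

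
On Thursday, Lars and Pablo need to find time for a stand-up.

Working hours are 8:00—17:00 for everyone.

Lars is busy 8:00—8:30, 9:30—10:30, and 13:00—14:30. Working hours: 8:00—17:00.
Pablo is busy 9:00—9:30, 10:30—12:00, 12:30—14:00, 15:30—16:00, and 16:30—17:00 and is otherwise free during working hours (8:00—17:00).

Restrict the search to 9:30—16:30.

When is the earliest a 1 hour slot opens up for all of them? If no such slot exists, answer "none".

14:30

Lars free within 08:00–17:00: 08:30–09:30, 10:30–13:00, 14:30–17:00.
Pablo free within 08:00–17:00: 08:00–09:00, 09:30–10:30, 12:00–12:30, 14:00–15:30, 16:00–16:30.
Lars ∩ Pablo: 08:30–09:00, 12:00–12:30, 14:30–15:30, 16:00–16:30.
Restricted to 09:30–16:30: 12:00–12:30, 14:30–15:30, 16:00–16:30.
Windows ≥ 60 min: 14:30–15:30.
Earliest such window starts at 14:30.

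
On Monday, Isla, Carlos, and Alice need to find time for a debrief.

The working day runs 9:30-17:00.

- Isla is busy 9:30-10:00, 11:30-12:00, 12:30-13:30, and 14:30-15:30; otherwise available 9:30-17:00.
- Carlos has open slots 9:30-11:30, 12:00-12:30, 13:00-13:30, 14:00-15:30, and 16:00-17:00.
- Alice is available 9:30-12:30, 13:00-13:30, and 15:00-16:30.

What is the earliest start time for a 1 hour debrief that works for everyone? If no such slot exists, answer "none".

10:00

Isla free within 09:30–17:00: 10:00–11:30, 12:00–12:30, 13:30–14:30, 15:30–17:00.
Isla ∩ Carlos: 10:00–11:30, 12:00–12:30, 14:00–14:30, 16:00–17:00.
Isla ∩ Carlos ∩ Alice: 10:00–11:30, 12:00–12:30, 16:00–16:30.
Windows ≥ 60 min: 10:00–11:30.
Earliest such window starts at 10:00.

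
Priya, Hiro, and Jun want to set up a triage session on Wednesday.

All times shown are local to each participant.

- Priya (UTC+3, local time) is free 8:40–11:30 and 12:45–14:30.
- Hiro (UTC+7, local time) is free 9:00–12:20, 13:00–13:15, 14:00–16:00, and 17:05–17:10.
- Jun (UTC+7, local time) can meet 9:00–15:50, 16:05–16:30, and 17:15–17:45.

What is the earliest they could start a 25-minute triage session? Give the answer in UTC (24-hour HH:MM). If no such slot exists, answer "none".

Priya → UTC: 05:40–08:30, 09:45–11:30.
Hiro → UTC: 02:00–05:20, 06:00–06:15, 07:00–09:00, 10:05–10:10.
Jun → UTC: 02:00–08:50, 09:05–09:30, 10:15–10:45.
Priya ∩ Hiro: 06:00–06:15, 07:00–08:30, 10:05–10:10.
Priya ∩ Hiro ∩ Jun: 06:00–06:15, 07:00–08:30.
Windows ≥ 25 min: 07:00–08:30.
Earliest such window starts at 07:00.

07:00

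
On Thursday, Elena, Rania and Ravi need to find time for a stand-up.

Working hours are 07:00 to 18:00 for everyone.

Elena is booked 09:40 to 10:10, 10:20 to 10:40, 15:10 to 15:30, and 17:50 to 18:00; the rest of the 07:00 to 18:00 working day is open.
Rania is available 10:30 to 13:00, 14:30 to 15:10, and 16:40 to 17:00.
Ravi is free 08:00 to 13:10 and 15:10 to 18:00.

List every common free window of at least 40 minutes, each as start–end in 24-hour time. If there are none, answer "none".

Elena free within 07:00–18:00: 07:00–09:40, 10:10–10:20, 10:40–15:10, 15:30–17:50.
Elena ∩ Rania: 10:40–13:00, 14:30–15:10, 16:40–17:00.
Elena ∩ Rania ∩ Ravi: 10:40–13:00, 16:40–17:00.
Windows ≥ 40 min: 10:40–13:00.

10:40–13:00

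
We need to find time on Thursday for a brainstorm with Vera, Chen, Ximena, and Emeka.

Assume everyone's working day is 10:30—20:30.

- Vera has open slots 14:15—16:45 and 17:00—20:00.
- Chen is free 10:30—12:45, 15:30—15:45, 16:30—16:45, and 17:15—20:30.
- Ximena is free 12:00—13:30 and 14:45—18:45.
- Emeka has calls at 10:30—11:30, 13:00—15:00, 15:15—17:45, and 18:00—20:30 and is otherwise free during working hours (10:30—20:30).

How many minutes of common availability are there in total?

Emeka free within 10:30–20:30: 11:30–13:00, 15:00–15:15, 17:45–18:00.
Vera ∩ Chen: 15:30–15:45, 16:30–16:45, 17:15–20:00.
Vera ∩ Chen ∩ Ximena: 15:30–15:45, 16:30–16:45, 17:15–18:45.
Vera ∩ Chen ∩ Ximena ∩ Emeka: 17:45–18:00.
Total common minutes: 15.

15 minutes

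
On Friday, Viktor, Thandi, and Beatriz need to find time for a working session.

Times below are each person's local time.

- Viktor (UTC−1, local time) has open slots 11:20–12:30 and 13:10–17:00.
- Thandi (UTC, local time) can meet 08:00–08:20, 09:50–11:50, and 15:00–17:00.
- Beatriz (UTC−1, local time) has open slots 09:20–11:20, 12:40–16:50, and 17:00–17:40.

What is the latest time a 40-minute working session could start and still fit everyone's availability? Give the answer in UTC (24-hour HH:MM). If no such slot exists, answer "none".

Viktor → UTC: 12:20–13:30, 14:10–18:00.
Thandi → UTC: 08:00–08:20, 09:50–11:50, 15:00–17:00.
Beatriz → UTC: 10:20–12:20, 13:40–17:50, 18:00–18:40.
Viktor ∩ Thandi: 15:00–17:00.
Viktor ∩ Thandi ∩ Beatriz: 15:00–17:00.
Windows ≥ 40 min: 15:00–17:00.
Latest start in the last window 15:00–17:00 is 17:00 − 40 min = 16:20.

16:20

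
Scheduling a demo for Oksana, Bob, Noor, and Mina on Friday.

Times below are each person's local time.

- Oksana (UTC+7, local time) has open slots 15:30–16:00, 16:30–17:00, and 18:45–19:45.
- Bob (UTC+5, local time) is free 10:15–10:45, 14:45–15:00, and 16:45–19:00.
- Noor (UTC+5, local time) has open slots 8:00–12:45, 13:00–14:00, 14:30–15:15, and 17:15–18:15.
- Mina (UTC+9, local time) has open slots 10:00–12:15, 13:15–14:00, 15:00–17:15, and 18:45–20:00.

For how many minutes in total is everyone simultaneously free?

Oksana → UTC: 08:30–09:00, 09:30–10:00, 11:45–12:45.
Bob → UTC: 05:15–05:45, 09:45–10:00, 11:45–14:00.
Noor → UTC: 03:00–07:45, 08:00–09:00, 09:30–10:15, 12:15–13:15.
Mina → UTC: 01:00–03:15, 04:15–05:00, 06:00–08:15, 09:45–11:00.
Oksana ∩ Bob: 09:45–10:00, 11:45–12:45.
Oksana ∩ Bob ∩ Noor: 09:45–10:00, 12:15–12:45.
Oksana ∩ Bob ∩ Noor ∩ Mina: 09:45–10:00.
Total common minutes: 15.

15 minutes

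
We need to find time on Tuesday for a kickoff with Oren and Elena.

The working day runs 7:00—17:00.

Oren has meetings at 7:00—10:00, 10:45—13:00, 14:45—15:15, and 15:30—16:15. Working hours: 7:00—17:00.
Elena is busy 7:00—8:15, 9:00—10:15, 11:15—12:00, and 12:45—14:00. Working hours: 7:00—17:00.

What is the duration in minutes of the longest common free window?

45 minutes

Oren free within 07:00–17:00: 10:00–10:45, 13:00–14:45, 15:15–15:30, 16:15–17:00.
Elena free within 07:00–17:00: 08:15–09:00, 10:15–11:15, 12:00–12:45, 14:00–17:00.
Oren ∩ Elena: 10:15–10:45, 14:00–14:45, 15:15–15:30, 16:15–17:00.
Common window lengths: 30, 45, 15, 45 min; longest is 45.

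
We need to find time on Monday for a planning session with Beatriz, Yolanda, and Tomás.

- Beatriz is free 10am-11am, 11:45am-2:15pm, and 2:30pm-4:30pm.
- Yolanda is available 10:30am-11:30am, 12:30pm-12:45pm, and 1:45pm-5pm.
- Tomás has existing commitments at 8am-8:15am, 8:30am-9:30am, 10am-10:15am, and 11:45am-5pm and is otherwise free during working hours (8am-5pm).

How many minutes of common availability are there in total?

30 minutes

Tomás free within 08:00–17:00: 08:15–08:30, 09:30–10:00, 10:15–11:45.
Beatriz ∩ Yolanda: 10:30–11:00, 12:30–12:45, 13:45–14:15, 14:30–16:30.
Beatriz ∩ Yolanda ∩ Tomás: 10:30–11:00.
Total common minutes: 30.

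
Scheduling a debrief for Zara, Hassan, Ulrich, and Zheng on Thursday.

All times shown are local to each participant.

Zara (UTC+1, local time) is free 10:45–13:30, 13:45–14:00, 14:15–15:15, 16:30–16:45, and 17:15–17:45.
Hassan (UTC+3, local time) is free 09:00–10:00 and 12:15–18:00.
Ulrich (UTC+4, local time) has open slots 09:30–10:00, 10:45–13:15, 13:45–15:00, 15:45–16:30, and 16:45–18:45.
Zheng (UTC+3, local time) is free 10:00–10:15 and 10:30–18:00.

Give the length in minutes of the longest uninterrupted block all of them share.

75 minutes

Zara → UTC: 09:45–12:30, 12:45–13:00, 13:15–14:15, 15:30–15:45, 16:15–16:45.
Hassan → UTC: 06:00–07:00, 09:15–15:00.
Ulrich → UTC: 05:30–06:00, 06:45–09:15, 09:45–11:00, 11:45–12:30, 12:45–14:45.
Zheng → UTC: 07:00–07:15, 07:30–15:00.
Zara ∩ Hassan: 09:45–12:30, 12:45–13:00, 13:15–14:15.
Zara ∩ Hassan ∩ Ulrich: 09:45–11:00, 11:45–12:30, 12:45–13:00, 13:15–14:15.
Zara ∩ Hassan ∩ Ulrich ∩ Zheng: 09:45–11:00, 11:45–12:30, 12:45–13:00, 13:15–14:15.
Common window lengths: 75, 45, 15, 60 min; longest is 75.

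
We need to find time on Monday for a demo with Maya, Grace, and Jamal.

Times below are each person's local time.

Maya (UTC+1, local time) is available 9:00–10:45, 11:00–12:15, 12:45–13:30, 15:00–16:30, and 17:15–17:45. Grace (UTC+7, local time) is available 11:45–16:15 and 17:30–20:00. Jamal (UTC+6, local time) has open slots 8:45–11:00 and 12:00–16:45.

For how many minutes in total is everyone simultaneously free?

Maya → UTC: 08:00–09:45, 10:00–11:15, 11:45–12:30, 14:00–15:30, 16:15–16:45.
Grace → UTC: 04:45–09:15, 10:30–13:00.
Jamal → UTC: 02:45–05:00, 06:00–10:45.
Maya ∩ Grace: 08:00–09:15, 10:30–11:15, 11:45–12:30.
Maya ∩ Grace ∩ Jamal: 08:00–09:15, 10:30–10:45.
Total common minutes: 75 + 15 = 90.

90 minutes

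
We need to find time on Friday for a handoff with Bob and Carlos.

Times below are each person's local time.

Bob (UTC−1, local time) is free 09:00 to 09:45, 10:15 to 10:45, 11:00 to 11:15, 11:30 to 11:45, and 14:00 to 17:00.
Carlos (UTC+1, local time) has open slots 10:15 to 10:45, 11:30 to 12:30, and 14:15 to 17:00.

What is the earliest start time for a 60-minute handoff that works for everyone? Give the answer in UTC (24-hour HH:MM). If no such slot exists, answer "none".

Bob → UTC: 10:00–10:45, 11:15–11:45, 12:00–12:15, 12:30–12:45, 15:00–18:00.
Carlos → UTC: 09:15–09:45, 10:30–11:30, 13:15–16:00.
Bob ∩ Carlos: 10:30–10:45, 11:15–11:30, 15:00–16:00.
Windows ≥ 60 min: 15:00–16:00.
Earliest such window starts at 15:00.

15:00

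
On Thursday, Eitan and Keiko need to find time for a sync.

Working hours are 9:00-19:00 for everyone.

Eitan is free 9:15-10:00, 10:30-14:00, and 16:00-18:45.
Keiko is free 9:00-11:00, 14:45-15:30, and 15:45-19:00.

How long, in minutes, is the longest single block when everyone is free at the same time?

Eitan ∩ Keiko: 09:15–10:00, 10:30–11:00, 16:00–18:45.
Common window lengths: 45, 30, 165 min; longest is 165.

165 minutes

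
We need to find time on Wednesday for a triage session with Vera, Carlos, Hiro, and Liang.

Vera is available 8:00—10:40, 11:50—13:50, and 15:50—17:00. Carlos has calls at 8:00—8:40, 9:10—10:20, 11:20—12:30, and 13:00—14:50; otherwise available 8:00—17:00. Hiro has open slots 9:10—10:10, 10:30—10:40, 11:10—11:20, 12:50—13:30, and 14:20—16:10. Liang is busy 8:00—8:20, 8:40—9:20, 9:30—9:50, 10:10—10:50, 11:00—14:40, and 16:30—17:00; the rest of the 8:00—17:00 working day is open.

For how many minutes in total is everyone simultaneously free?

20 minutes

Carlos free within 08:00–17:00: 08:40–09:10, 10:20–11:20, 12:30–13:00, 14:50–17:00.
Liang free within 08:00–17:00: 08:20–08:40, 09:20–09:30, 09:50–10:10, 10:50–11:00, 14:40–16:30.
Vera ∩ Carlos: 08:40–09:10, 10:20–10:40, 12:30–13:00, 15:50–17:00.
Vera ∩ Carlos ∩ Hiro: 10:30–10:40, 12:50–13:00, 15:50–16:10.
Vera ∩ Carlos ∩ Hiro ∩ Liang: 15:50–16:10.
Total common minutes: 20.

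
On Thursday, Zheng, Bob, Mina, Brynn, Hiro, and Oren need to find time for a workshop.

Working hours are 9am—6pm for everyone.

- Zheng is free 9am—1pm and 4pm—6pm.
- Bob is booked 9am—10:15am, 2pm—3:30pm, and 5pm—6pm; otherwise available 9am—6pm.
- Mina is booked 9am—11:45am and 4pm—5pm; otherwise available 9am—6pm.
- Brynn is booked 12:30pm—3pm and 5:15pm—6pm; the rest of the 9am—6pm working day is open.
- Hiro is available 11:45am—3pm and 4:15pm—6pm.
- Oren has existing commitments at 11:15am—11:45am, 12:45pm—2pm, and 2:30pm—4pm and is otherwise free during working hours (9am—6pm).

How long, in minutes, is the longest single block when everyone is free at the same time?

Bob free within 09:00–18:00: 10:15–14:00, 15:30–17:00.
Mina free within 09:00–18:00: 11:45–16:00, 17:00–18:00.
Brynn free within 09:00–18:00: 09:00–12:30, 15:00–17:15.
Oren free within 09:00–18:00: 09:00–11:15, 11:45–12:45, 14:00–14:30, 16:00–18:00.
Zheng ∩ Bob: 10:15–13:00, 16:00–17:00.
Zheng ∩ Bob ∩ Mina: 11:45–13:00.
Zheng ∩ Bob ∩ Mina ∩ Brynn: 11:45–12:30.
Zheng ∩ Bob ∩ Mina ∩ Brynn ∩ Hiro: 11:45–12:30.
Zheng ∩ Bob ∩ Mina ∩ Brynn ∩ Hiro ∩ Oren: 11:45–12:30.
Single common window of 45 minutes.

45 minutes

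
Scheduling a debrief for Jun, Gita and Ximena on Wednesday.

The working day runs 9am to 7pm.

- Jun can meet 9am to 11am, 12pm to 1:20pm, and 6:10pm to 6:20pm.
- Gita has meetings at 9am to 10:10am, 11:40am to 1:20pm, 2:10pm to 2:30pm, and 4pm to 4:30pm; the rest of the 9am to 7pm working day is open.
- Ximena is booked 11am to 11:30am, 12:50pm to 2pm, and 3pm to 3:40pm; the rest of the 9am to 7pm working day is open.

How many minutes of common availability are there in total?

Gita free within 09:00–19:00: 10:10–11:40, 13:20–14:10, 14:30–16:00, 16:30–19:00.
Ximena free within 09:00–19:00: 09:00–11:00, 11:30–12:50, 14:00–15:00, 15:40–19:00.
Jun ∩ Gita: 10:10–11:00, 18:10–18:20.
Jun ∩ Gita ∩ Ximena: 10:10–11:00, 18:10–18:20.
Total common minutes: 50 + 10 = 60.

60 minutes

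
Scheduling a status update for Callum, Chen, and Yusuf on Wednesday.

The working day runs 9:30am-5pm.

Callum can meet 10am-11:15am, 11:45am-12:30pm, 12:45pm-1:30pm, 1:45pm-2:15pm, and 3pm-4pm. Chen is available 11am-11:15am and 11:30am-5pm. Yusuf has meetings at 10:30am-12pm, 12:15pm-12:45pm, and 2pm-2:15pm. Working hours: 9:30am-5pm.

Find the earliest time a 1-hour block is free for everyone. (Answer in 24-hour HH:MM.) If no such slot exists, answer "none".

Yusuf free within 09:30–17:00: 09:30–10:30, 12:00–12:15, 12:45–14:00, 14:15–17:00.
Callum ∩ Chen: 11:00–11:15, 11:45–12:30, 12:45–13:30, 13:45–14:15, 15:00–16:00.
Callum ∩ Chen ∩ Yusuf: 12:00–12:15, 12:45–13:30, 13:45–14:00, 15:00–16:00.
Windows ≥ 60 min: 15:00–16:00.
Earliest such window starts at 15:00.

15:00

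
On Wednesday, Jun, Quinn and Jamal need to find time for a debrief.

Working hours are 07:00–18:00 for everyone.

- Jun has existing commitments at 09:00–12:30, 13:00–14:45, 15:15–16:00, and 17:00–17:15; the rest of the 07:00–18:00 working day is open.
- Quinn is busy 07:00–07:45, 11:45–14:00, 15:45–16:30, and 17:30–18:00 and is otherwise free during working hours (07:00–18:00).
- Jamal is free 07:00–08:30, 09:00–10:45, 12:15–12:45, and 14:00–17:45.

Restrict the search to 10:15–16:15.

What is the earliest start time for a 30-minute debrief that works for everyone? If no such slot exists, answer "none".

14:45

Jun free within 07:00–18:00: 07:00–09:00, 12:30–13:00, 14:45–15:15, 16:00–17:00, 17:15–18:00.
Quinn free within 07:00–18:00: 07:45–11:45, 14:00–15:45, 16:30–17:30.
Jun ∩ Quinn: 07:45–09:00, 14:45–15:15, 16:30–17:00, 17:15–17:30.
Jun ∩ Quinn ∩ Jamal: 07:45–08:30, 14:45–15:15, 16:30–17:00, 17:15–17:30.
Restricted to 10:15–16:15: 14:45–15:15.
Windows ≥ 30 min: 14:45–15:15.
Earliest such window starts at 14:45.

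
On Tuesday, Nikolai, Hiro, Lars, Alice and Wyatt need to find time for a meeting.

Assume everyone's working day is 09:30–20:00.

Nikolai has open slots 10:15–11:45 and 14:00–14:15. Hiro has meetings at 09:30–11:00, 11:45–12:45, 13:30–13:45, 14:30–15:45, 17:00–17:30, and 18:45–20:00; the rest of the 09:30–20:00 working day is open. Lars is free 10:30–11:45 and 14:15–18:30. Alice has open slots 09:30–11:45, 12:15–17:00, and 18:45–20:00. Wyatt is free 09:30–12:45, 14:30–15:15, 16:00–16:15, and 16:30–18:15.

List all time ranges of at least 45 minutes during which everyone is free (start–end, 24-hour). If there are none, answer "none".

Hiro free within 09:30–20:00: 11:00–11:45, 12:45–13:30, 13:45–14:30, 15:45–17:00, 17:30–18:45.
Nikolai ∩ Hiro: 11:00–11:45, 14:00–14:15.
Nikolai ∩ Hiro ∩ Lars: 11:00–11:45.
Nikolai ∩ Hiro ∩ Lars ∩ Alice: 11:00–11:45.
Nikolai ∩ Hiro ∩ Lars ∩ Alice ∩ Wyatt: 11:00–11:45.
Windows ≥ 45 min: 11:00–11:45.

11:00–11:45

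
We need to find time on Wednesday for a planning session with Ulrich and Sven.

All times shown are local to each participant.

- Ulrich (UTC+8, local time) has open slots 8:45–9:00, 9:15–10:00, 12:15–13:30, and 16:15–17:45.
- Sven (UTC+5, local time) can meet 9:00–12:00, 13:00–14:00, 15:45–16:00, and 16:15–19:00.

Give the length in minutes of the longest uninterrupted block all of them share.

Ulrich → UTC: 00:45–01:00, 01:15–02:00, 04:15–05:30, 08:15–09:45.
Sven → UTC: 04:00–07:00, 08:00–09:00, 10:45–11:00, 11:15–14:00.
Ulrich ∩ Sven: 04:15–05:30, 08:15–09:00.
Common window lengths: 75, 45 min; longest is 75.

75 minutes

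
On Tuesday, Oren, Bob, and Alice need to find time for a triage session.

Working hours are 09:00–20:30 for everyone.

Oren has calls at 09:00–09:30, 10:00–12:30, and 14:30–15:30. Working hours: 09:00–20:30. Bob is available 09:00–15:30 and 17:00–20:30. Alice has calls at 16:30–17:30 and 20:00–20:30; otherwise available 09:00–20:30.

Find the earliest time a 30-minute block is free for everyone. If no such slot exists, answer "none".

09:30

Oren free within 09:00–20:30: 09:30–10:00, 12:30–14:30, 15:30–20:30.
Alice free within 09:00–20:30: 09:00–16:30, 17:30–20:00.
Oren ∩ Bob: 09:30–10:00, 12:30–14:30, 17:00–20:30.
Oren ∩ Bob ∩ Alice: 09:30–10:00, 12:30–14:30, 17:30–20:00.
Windows ≥ 30 min: 09:30–10:00, 12:30–14:30, 17:30–20:00.
Earliest such window starts at 09:30.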